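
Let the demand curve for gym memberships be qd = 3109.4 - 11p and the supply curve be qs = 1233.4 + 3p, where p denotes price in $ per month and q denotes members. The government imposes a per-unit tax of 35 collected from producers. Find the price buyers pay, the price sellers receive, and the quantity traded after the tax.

The tax drives a wedge p_b - p_s = 35. Substituting p_s = p_b - 35 into supply: qs = 1128.4 + 3p_b.
Equate demand and the shifted supply: 3109.4 - 11p_b = 1128.4 + 3p_b, giving 14p_b = 1981, so p_b = 141.5.
Then p_s = 141.5 - 35 = 106.5 and q = 3109.4 - 11(141.5) = 1552.9.

p_b = 141.5, p_s = 106.5, q = 1552.9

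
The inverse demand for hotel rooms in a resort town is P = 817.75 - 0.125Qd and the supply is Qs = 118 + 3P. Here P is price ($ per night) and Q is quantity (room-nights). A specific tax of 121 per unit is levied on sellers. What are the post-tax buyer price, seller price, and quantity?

P_b = 617, P_s = 496, Q = 1606

In direct form, Qd = 6542 - 8P.
With a tax of 121 on sellers, they supply based on the net price P_s = P_b - 121, so Qs = -245 + 3P_b.
Equate demand and the shifted supply: 6542 - 8P_b = -245 + 3P_b, giving 11P_b = 6787, so P_b = 617.
Then P_s = 617 - 121 = 496 and Q = 6542 - 8(617) = 1606.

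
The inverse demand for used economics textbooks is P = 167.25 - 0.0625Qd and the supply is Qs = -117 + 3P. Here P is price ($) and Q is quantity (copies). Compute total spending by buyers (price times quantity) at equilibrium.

Total spending by buyers = 47628

Inverting to quantity form: Qd = 2676 - 16P.
Set Qd = Qs: 2676 - 16P = -117 + 3P, so 2793 = 19P and P* = 147.
From the demand curve, Q* = 2676 - 16(147) = 324.
Total spending by buyers = P* × Q* = 147 × 324 = 47628.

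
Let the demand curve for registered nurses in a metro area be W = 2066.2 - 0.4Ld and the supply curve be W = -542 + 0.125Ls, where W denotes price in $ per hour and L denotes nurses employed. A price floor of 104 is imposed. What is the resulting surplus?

Surplus = 262.5

In direct form, Ld = 5165.5 - 2.5W and Ls = 4336 + 8W.
Evaluating both curves at the floor price 104 gives Ld = 4905.5, Ls = 5168.
Surplus = Ls - Ld = 5168 - 4905.5 = 262.5.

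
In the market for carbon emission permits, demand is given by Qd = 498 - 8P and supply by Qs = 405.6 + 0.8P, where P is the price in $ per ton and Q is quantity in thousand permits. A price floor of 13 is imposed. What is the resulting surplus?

Surplus = 22

With P fixed at 13, quantity demanded is 394 and quantity supplied is 416.
Surplus = Qs - Qd = 416 - 394 = 22.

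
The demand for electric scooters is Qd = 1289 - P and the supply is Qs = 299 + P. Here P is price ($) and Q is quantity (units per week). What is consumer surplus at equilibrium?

Consumer surplus = 315218

Equating demand and supply, 1289 - P = 299 + P gives 2P = 990, so P* = 495.
Then Q* = 1289 - 495 = 794.
Demand choke price (Qd = 0): P = 1289. Consumer surplus = ½ × (1289 - 495) × 794 = 315218.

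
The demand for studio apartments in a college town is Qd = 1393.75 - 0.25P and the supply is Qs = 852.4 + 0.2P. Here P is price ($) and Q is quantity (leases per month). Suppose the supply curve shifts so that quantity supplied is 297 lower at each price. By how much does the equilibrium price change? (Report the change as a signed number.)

Set Qd = Qs: 1393.75 - 0.25P = 852.4 + 0.2P, so 541.35 = 0.45P and P* = 1203.
Substitute back: Q* = 1393.75 - 0.25(1203) = 1093.
After the shift, supply is Qs = 555.4 + 0.2P.
New equilibrium: 838.35 = 0.45P, so P = 1863 and Q = 928.
ΔP = 1863 - 1203 = 660.

ΔP = 660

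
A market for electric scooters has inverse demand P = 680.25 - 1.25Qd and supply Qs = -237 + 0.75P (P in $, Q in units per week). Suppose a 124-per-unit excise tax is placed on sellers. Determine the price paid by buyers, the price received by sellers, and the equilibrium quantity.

Solving each curve for Q: Qd = 544.2 - 0.8P.
Sellers keep P_s = P_b - 124 per unit, so supply in terms of the buyer price is Qs = -330 + 0.75P_b.
Market clearing requires 544.2 - 0.8P_b = -330 + 0.75P_b; hence 874.2 = 1.55P_b and P_b = 564.
So P_s = 440 and the quantity traded is Q = 544.2 - 0.8(564) = 93.

P_b = 564, P_s = 440, Q = 93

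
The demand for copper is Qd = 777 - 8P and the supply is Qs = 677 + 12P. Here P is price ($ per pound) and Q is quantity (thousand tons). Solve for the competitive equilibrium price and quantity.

Set Qd = Qs: 777 - 8P = 677 + 12P, so 100 = 20P and P* = 5.
Plugging P* into demand: Q* = 777 - 8(5) = 737.

P* = 5, Q* = 737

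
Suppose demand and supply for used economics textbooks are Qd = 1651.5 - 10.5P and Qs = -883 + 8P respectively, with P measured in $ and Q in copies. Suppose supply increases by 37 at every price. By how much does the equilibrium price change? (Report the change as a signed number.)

ΔP = -2

The market clears where 1651.5 - 10.5P = -883 + 8P. Rearranging, 18.5P = 2534.5, hence P* = 137.
Then Q* = 1651.5 - 10.5(137) = 213.
After the shift, supply is Qs = -846 + 8P.
The new intersection has 2497.5 = 18.5P, i.e. P = 135, Q = 234.
ΔP = 135 - 137 = -2.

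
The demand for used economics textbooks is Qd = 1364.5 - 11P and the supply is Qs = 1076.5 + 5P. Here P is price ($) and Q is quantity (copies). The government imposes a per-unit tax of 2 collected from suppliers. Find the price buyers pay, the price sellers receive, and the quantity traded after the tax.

P_b = 18.625, P_s = 16.625, Q = 1159.625

With a tax of 2 on suppliers, they supply based on the net price P_s = P_b - 2, so Qs = 1066.5 + 5P_b.
Market clearing requires 1364.5 - 11P_b = 1066.5 + 5P_b; hence 298 = 16P_b and P_b = 18.625.
So P_s = 16.625 and the quantity traded is Q = 1364.5 - 11(18.625) = 1159.625.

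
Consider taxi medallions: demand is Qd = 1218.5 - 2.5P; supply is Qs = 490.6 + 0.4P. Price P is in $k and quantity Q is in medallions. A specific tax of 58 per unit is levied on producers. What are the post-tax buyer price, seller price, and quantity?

P_b = 259, P_s = 201, Q = 571

Producers keep P_s = P_b - 58 per unit, so supply in terms of the buyer price is Qs = 467.4 + 0.4P_b.
Market clearing requires 1218.5 - 2.5P_b = 467.4 + 0.4P_b; hence 751.1 = 2.9P_b and P_b = 259.
Then P_s = 259 - 58 = 201 and Q = 1218.5 - 2.5(259) = 571.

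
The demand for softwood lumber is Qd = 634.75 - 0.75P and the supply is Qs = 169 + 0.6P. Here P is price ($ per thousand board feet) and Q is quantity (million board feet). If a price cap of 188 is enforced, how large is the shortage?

Evaluating both curves at the ceiling price 188 gives Qd = 493.75, Qs = 281.8.
Shortage = Qd - Qs = 493.75 - 281.8 = 211.95.

Shortage = 211.95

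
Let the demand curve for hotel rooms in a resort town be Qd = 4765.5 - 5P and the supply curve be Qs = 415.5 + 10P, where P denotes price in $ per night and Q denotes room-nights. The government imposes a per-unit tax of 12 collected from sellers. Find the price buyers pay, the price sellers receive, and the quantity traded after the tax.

With a tax of 12 on sellers, they supply based on the net price P_s = P_b - 12, so Qs = 295.5 + 10P_b.
Market clearing requires 4765.5 - 5P_b = 295.5 + 10P_b; hence 4470 = 15P_b and P_b = 298.
Then P_s = 298 - 12 = 286 and Q = 4765.5 - 5(298) = 3275.5.

P_b = 298, P_s = 286, Q = 3275.5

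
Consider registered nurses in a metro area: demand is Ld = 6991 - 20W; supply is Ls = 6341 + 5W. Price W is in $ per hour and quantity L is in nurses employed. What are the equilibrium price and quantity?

Equating demand and supply, 6991 - 20W = 6341 + 5W gives 25W = 650, so W* = 26.
Substitute back: L* = 6991 - 20(26) = 6471.

W* = 26, L* = 6471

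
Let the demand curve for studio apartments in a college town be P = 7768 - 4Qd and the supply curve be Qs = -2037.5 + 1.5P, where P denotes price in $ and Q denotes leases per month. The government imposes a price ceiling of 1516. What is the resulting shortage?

Shortage = 1326.5

Solving each curve for Q: Qd = 1942 - 0.25P.
Evaluating both curves at the ceiling price 1516 gives Qd = 1563, Qs = 236.5.
Shortage = Qd - Qs = 1563 - 236.5 = 1326.5.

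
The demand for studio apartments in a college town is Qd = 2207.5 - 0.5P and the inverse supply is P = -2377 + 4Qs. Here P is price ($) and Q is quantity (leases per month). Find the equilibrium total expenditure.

Total expenditure = 2434932

In direct form, Qs = 594.25 + 0.25P.
At equilibrium Qd = Qs, so 2207.5 - 0.5P = 594.25 + 0.25P; collecting terms, 1613.25 = 0.75P and P* = 2151.
Then Q* = 2207.5 - 0.5(2151) = 1132.
Total expenditure = P* × Q* = 2151 × 1132 = 2434932.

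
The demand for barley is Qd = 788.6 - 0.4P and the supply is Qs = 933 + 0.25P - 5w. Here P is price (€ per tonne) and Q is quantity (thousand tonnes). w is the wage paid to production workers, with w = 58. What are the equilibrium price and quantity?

P* = 224, Q* = 699

With w = 58, supply is Qs = 643 + 0.25P.
Equating demand and supply, 788.6 - 0.4P = 643 + 0.25P gives 0.65P = 145.6, so P* = 224.
Substitute back: Q* = 788.6 - 0.4(224) = 699.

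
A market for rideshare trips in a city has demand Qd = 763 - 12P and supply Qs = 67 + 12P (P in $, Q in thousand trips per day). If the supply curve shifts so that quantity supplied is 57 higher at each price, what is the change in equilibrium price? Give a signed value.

ΔP = -2.375

At equilibrium Qd = Qs, so 763 - 12P = 67 + 12P; collecting terms, 696 = 24P and P* = 29.
Then Q* = 763 - 12(29) = 415.
After the shift, supply is Qs = 124 + 12P.
The new intersection has 639 = 24P, i.e. P = 26.625, Q = 443.5.
ΔP = 26.625 - 29 = -2.375.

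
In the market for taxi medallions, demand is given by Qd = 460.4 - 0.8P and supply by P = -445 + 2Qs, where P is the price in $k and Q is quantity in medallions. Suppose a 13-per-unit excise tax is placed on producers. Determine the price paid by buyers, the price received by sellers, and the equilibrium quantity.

Inverting to quantity form: Qs = 222.5 + 0.5P.
With a tax of 13 on producers, they supply based on the net price P_s = P_b - 13, so Qs = 216 + 0.5P_b.
Set Qd = Qs: 460.4 - 0.8P_b = 216 + 0.5P_b, so 244.4 = 1.3P_b and P_b = 188.
Then P_s = 188 - 13 = 175 and Q = 460.4 - 0.8(188) = 310.

P_b = 188, P_s = 175, Q = 310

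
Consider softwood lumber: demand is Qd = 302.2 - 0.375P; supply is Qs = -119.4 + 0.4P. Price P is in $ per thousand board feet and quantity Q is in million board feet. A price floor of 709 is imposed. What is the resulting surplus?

Evaluating both curves at the floor price 709 gives Qd = 36.325, Qs = 164.2.
Surplus = Qs - Qd = 164.2 - 36.325 = 127.875.

Surplus = 127.875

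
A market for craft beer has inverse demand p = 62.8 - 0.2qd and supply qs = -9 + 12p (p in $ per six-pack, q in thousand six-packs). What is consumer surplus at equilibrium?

Consumer surplus = 4796.1

In direct form, qd = 314 - 5p.
Equating demand and supply, 314 - 5p = -9 + 12p gives 17p = 323, so p* = 19.
From the demand curve, q* = 314 - 5(19) = 219.
Demand choke price (qd = 0): p = 314/5 = 62.8. Consumer surplus = ½ × (62.8 - 19) × 219 = 4796.1.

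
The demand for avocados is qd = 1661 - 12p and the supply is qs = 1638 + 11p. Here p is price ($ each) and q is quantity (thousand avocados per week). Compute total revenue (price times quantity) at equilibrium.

Equating demand and supply, 1661 - 12p = 1638 + 11p gives 23p = 23, so p* = 1.
Then q* = 1661 - 12(1) = 1649.
Total revenue = p* × q* = 1 × 1649 = 1649.

Total revenue = 1649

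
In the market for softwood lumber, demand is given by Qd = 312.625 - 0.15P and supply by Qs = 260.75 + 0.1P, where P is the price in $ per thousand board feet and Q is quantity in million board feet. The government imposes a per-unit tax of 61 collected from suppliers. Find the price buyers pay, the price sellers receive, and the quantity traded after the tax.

P_b = 231.9, P_s = 170.9, Q = 277.84

With a tax of 61 on suppliers, they supply based on the net price P_s = P_b - 61, so Qs = 254.65 + 0.1P_b.
Set Qd = Qs: 312.625 - 0.15P_b = 254.65 + 0.1P_b, so 57.975 = 0.25P_b and P_b = 231.9.
Then P_s = 231.9 - 61 = 170.9 and Q = 312.625 - 0.15(231.9) = 277.84.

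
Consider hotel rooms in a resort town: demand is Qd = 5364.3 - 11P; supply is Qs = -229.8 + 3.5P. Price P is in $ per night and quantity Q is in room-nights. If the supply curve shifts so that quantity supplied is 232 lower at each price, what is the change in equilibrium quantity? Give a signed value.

At equilibrium Qd = Qs, so 5364.3 - 11P = -229.8 + 3.5P; collecting terms, 5594.1 = 14.5P and P* = 385.8.
From the demand curve, Q* = 5364.3 - 11(385.8) = 1120.5.
After the shift, supply is Qs = -461.8 + 3.5P.
The new intersection has 5826.1 = 14.5P, i.e. P = 401.8, Q = 944.5.
ΔQ = 944.5 - 1120.5 = -176.

ΔQ = -176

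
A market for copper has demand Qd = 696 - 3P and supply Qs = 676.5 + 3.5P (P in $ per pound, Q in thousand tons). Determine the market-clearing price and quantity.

Equating demand and supply, 696 - 3P = 676.5 + 3.5P gives 6.5P = 19.5, so P* = 3.
From the demand curve, Q* = 696 - 3(3) = 687.

P* = 3, Q* = 687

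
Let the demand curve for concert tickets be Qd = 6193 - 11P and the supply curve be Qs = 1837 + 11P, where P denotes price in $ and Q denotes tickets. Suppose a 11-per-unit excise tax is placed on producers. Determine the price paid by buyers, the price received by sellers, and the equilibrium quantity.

P_b = 203.5, P_s = 192.5, Q = 3954.5

Producers keep P_s = P_b - 11 per unit, so supply in terms of the buyer price is Qs = 1716 + 11P_b.
Equate demand and the shifted supply: 6193 - 11P_b = 1716 + 11P_b, giving 22P_b = 4477, so P_b = 203.5.
So P_s = 192.5 and the quantity traded is Q = 6193 - 11(203.5) = 3954.5.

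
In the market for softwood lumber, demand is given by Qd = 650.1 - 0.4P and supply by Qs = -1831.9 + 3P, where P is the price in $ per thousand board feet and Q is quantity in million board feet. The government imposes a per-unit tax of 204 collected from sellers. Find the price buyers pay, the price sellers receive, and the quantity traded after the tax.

With a tax of 204 on sellers, they supply based on the net price P_s = P_b - 204, so Qs = -2443.9 + 3P_b.
Market clearing requires 650.1 - 0.4P_b = -2443.9 + 3P_b; hence 3094 = 3.4P_b and P_b = 910.
Then P_s = 910 - 204 = 706 and Q = 650.1 - 0.4(910) = 286.1.

P_b = 910, P_s = 706, Q = 286.1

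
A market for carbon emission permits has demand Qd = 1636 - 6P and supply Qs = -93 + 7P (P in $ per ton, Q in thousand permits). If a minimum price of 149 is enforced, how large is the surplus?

With P fixed at 149, quantity demanded is 742 and quantity supplied is 950.
Surplus = Qs - Qd = 950 - 742 = 208.

Surplus = 208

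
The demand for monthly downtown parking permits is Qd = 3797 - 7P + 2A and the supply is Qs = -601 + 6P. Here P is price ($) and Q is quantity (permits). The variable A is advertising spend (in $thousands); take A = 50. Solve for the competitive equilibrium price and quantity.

P* = 346, Q* = 1475

With A = 50, demand is Qd = 3897 - 7P.
The market clears where 3897 - 7P = -601 + 6P. Rearranging, 13P = 4498, hence P* = 346.
Substitute back: Q* = 3897 - 7(346) = 1475.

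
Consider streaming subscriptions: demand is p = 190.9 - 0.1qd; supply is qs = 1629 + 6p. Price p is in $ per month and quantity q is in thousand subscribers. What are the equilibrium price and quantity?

Inverting to quantity form: qd = 1909 - 10p.
The market clears where 1909 - 10p = 1629 + 6p. Rearranging, 16p = 280, hence p* = 17.5.
Then q* = 1909 - 10(17.5) = 1734.

p* = 17.5, q* = 1734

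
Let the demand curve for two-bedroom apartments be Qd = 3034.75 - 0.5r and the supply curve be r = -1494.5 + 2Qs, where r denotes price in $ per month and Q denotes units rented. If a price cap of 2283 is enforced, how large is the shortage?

Shortage = 4.5

In direct form, Qs = 747.25 + 0.5r.
With r fixed at 2283, quantity demanded is 1893.25 and quantity supplied is 1888.75.
Shortage = Qd - Qs = 1893.25 - 1888.75 = 4.5.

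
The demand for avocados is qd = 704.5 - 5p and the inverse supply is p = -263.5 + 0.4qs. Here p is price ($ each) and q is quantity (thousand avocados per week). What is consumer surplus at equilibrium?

Consumer surplus = 45427.6

Rewriting in direct form: qs = 658.75 + 2.5p.
Set qd = qs: 704.5 - 5p = 658.75 + 2.5p, so 45.75 = 7.5p and p* = 6.1.
From the demand curve, q* = 704.5 - 5(6.1) = 674.
Demand choke price (qd = 0): p = 704.5/5 = 140.9. Consumer surplus = ½ × (140.9 - 6.1) × 674 = 45427.6.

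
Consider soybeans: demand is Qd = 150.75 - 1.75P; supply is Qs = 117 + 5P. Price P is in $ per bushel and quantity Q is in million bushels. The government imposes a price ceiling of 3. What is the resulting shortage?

Shortage = 13.5

At P = 3: Qd = 145.5 and Qs = 132.
Shortage = Qd - Qs = 145.5 - 132 = 13.5.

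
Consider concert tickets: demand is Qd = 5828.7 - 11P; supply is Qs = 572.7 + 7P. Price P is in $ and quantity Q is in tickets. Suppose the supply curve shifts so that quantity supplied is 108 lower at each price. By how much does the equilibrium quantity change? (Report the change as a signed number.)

Equating demand and supply, 5828.7 - 11P = 572.7 + 7P gives 18P = 5256, so P* = 292.
Substitute back: Q* = 5828.7 - 11(292) = 2616.7.
After the shift, supply is Qs = 464.7 + 7P.
Re-solving, 18P = 5364 gives P = 298 and Q = 2550.7.
ΔQ = 2550.7 - 2616.7 = -66.

ΔQ = -66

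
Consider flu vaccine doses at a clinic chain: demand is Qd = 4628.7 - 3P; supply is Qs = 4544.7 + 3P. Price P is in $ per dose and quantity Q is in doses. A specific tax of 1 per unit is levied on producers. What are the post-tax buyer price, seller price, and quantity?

P_b = 14.5, P_s = 13.5, Q = 4585.2

With a tax of 1 on producers, they supply based on the net price P_s = P_b - 1, so Qs = 4541.7 + 3P_b.
Market clearing requires 4628.7 - 3P_b = 4541.7 + 3P_b; hence 87 = 6P_b and P_b = 14.5.
Then P_s = 14.5 - 1 = 13.5 and Q = 4628.7 - 3(14.5) = 4585.2.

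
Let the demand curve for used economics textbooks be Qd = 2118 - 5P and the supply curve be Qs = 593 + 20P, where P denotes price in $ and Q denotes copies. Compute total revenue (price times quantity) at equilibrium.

Total revenue = 110593

Equating demand and supply, 2118 - 5P = 593 + 20P gives 25P = 1525, so P* = 61.
Plugging P* into demand: Q* = 2118 - 5(61) = 1813.
Total revenue = P* × Q* = 61 × 1813 = 110593.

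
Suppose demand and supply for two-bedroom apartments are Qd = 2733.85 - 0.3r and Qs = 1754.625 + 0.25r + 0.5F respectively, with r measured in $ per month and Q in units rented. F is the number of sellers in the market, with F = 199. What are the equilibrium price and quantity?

With F = 199, supply is Qs = 1854.125 + 0.25r.
The market clears where 2733.85 - 0.3r = 1854.125 + 0.25r. Rearranging, 0.55r = 879.725, hence r* = 1599.5.
From the demand curve, Q* = 2733.85 - 0.3(1599.5) = 2254.

r* = 1599.5, Q* = 2254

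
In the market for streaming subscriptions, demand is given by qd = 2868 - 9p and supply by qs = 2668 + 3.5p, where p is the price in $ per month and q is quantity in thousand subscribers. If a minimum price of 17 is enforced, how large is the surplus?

Evaluating both curves at the floor price 17 gives qd = 2715, qs = 2727.5.
Surplus = qs - qd = 2727.5 - 2715 = 12.5.

Surplus = 12.5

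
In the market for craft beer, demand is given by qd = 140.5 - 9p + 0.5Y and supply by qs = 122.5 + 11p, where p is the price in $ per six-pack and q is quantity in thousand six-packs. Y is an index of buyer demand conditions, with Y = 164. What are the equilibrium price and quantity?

With Y = 164, demand is qd = 222.5 - 9p.
Equating demand and supply, 222.5 - 9p = 122.5 + 11p gives 20p = 100, so p* = 5.
From the demand curve, q* = 222.5 - 9(5) = 177.5.

p* = 5, q* = 177.5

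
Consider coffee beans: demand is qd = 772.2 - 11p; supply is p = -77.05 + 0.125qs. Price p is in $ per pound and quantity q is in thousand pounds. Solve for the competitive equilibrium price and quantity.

p* = 8.2, q* = 682

In direct form, qs = 616.4 + 8p.
Equating demand and supply, 772.2 - 11p = 616.4 + 8p gives 19p = 155.8, so p* = 8.2.
Plugging p* into demand: q* = 772.2 - 11(8.2) = 682.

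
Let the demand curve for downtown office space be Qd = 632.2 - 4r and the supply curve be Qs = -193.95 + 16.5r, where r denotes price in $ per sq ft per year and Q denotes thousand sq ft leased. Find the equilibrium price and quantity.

r* = 40.3, Q* = 471

Equating demand and supply, 632.2 - 4r = -193.95 + 16.5r gives 20.5r = 826.15, so r* = 40.3.
Plugging r* into demand: Q* = 632.2 - 4(40.3) = 471.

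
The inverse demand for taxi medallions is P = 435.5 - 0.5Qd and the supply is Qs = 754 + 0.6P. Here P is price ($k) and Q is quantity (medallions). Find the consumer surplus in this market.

Rewriting in direct form: Qd = 871 - 2P.
Equating demand and supply, 871 - 2P = 754 + 0.6P gives 2.6P = 117, so P* = 45.
Then Q* = 871 - 2(45) = 781.
Demand choke price (Qd = 0): P = 871/2 = 435.5. Consumer surplus = ½ × (435.5 - 45) × 781 = 152490.25.

Consumer surplus = 152490.25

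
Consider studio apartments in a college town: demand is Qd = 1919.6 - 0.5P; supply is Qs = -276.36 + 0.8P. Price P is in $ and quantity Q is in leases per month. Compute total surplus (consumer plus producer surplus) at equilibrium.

Set Qd = Qs: 1919.6 - 0.5P = -276.36 + 0.8P, so 2195.96 = 1.3P and P* = 1689.2.
Substitute back: Q* = 1919.6 - 0.5(1689.2) = 1075.
Demand choke price = 3839.2; supply choke price = 345.45. CS = ½(3839.2 - 1689.2)(1075) = 1155625; PS = ½(1689.2 - 345.45)(1075) = 722265.625. Total surplus = 1877890.625.

Total surplus = 1877890.625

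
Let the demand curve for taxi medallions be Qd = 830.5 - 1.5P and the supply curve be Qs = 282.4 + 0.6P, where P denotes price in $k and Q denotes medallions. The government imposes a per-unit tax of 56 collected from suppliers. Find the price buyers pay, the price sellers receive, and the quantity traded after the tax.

P_b = 277, P_s = 221, Q = 415

The tax drives a wedge P_b - P_s = 56. Substituting P_s = P_b - 56 into supply: Qs = 248.8 + 0.6P_b.
Equate demand and the shifted supply: 830.5 - 1.5P_b = 248.8 + 0.6P_b, giving 2.1P_b = 581.7, so P_b = 277.
Then P_s = 277 - 56 = 221 and Q = 830.5 - 1.5(277) = 415.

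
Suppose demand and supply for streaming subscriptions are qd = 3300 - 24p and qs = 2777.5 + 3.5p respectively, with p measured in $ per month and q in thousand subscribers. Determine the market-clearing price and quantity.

Equating demand and supply, 3300 - 24p = 2777.5 + 3.5p gives 27.5p = 522.5, so p* = 19.
Plugging p* into demand: q* = 3300 - 24(19) = 2844.

p* = 19, q* = 2844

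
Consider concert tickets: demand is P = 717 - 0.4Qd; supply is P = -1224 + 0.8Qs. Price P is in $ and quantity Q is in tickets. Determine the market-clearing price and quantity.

P* = 70, Q* = 1617.5

Rewriting in direct form: Qd = 1792.5 - 2.5P and Qs = 1530 + 1.25P.
The market clears where 1792.5 - 2.5P = 1530 + 1.25P. Rearranging, 3.75P = 262.5, hence P* = 70.
Plugging P* into demand: Q* = 1792.5 - 2.5(70) = 1617.5.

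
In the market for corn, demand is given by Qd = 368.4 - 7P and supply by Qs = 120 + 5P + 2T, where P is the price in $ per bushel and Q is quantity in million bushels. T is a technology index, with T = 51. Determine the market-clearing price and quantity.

With T = 51, supply is Qs = 222 + 5P.
At equilibrium Qd = Qs, so 368.4 - 7P = 222 + 5P; collecting terms, 146.4 = 12P and P* = 12.2.
From the demand curve, Q* = 368.4 - 7(12.2) = 283.

P* = 12.2, Q* = 283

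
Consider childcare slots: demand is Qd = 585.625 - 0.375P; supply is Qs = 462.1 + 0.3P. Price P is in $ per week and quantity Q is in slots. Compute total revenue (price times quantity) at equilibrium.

Total revenue = 94611

At equilibrium Qd = Qs, so 585.625 - 0.375P = 462.1 + 0.3P; collecting terms, 123.525 = 0.675P and P* = 183.
Plugging P* into demand: Q* = 585.625 - 0.375(183) = 517.
Total revenue = P* × Q* = 183 × 517 = 94611.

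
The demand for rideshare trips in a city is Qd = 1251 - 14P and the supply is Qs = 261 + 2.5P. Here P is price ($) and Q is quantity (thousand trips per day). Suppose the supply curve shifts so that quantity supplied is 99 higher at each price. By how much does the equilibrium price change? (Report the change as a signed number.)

ΔP = -6

Equating demand and supply, 1251 - 14P = 261 + 2.5P gives 16.5P = 990, so P* = 60.
From the demand curve, Q* = 1251 - 14(60) = 411.
After the shift, supply is Qs = 360 + 2.5P.
New equilibrium: 891 = 16.5P, so P = 54 and Q = 495.
ΔP = 54 - 60 = -6.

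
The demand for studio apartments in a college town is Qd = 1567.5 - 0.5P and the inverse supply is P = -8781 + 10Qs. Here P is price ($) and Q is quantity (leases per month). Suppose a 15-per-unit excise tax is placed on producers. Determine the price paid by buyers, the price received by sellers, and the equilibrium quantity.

P_b = 1151.5, P_s = 1136.5, Q = 991.75

Inverting to quantity form: Qs = 878.1 + 0.1P.
Producers keep P_s = P_b - 15 per unit, so supply in terms of the buyer price is Qs = 876.6 + 0.1P_b.
Equate demand and the shifted supply: 1567.5 - 0.5P_b = 876.6 + 0.1P_b, giving 0.6P_b = 690.9, so P_b = 1151.5.
Then P_s = 1151.5 - 15 = 1136.5 and Q = 1567.5 - 0.5(1151.5) = 991.75.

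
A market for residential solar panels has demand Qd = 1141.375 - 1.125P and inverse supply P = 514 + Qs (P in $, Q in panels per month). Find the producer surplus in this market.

In direct form, Qs = -514 + P.
The market clears where 1141.375 - 1.125P = -514 + P. Rearranging, 2.125P = 1655.375, hence P* = 779.
Plugging P* into demand: Q* = 1141.375 - 1.125(779) = 265.
Supply choke price (Qs = 0): P = 514. Producer surplus = ½ × (779 - 514) × 265 = 35112.5.

Producer surplus = 35112.5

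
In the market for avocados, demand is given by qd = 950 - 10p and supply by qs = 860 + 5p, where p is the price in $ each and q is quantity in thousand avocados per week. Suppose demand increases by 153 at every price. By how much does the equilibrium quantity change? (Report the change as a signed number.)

Δq = 51

Set qd = qs: 950 - 10p = 860 + 5p, so 90 = 15p and p* = 6.
Substitute back: q* = 950 - 10(6) = 890.
After the shift, demand is qd = 1103 - 10p.
Re-solving, 15p = 243 gives p = 16.2 and q = 941.
Δq = 941 - 890 = 51.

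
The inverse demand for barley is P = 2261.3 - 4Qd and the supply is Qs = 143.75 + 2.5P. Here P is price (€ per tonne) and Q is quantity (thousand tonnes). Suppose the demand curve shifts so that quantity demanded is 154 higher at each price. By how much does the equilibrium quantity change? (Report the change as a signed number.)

ΔQ = 140

Inverting to quantity form: Qd = 565.325 - 0.25P.
Equating demand and supply, 565.325 - 0.25P = 143.75 + 2.5P gives 2.75P = 421.575, so P* = 153.3.
Substitute back: Q* = 565.325 - 0.25(153.3) = 527.
After the shift, demand is Qd = 719.325 - 0.25P.
The new intersection has 575.575 = 2.75P, i.e. P = 209.3, Q = 667.
ΔQ = 667 - 527 = 140.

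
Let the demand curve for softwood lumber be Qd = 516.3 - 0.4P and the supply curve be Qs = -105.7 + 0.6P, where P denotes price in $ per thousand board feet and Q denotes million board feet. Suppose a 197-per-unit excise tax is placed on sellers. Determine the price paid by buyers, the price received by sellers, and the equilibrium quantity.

The tax drives a wedge P_b - P_s = 197. Substituting P_s = P_b - 197 into supply: Qs = -223.9 + 0.6P_b.
Market clearing requires 516.3 - 0.4P_b = -223.9 + 0.6P_b; hence 740.2 = P_b and P_b = 740.2.
So P_s = 543.2 and the quantity traded is Q = 516.3 - 0.4(740.2) = 220.22.

P_b = 740.2, P_s = 543.2, Q = 220.22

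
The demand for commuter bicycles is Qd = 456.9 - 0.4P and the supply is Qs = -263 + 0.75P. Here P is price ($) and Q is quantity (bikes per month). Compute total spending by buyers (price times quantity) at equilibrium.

Total spending by buyers = 129269

Equating demand and supply, 456.9 - 0.4P = -263 + 0.75P gives 1.15P = 719.9, so P* = 626.
From the demand curve, Q* = 456.9 - 0.4(626) = 206.5.
Total spending by buyers = P* × Q* = 626 × 206.5 = 129269.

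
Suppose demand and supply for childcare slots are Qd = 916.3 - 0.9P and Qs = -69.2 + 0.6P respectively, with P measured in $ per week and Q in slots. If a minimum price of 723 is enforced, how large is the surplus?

Surplus = 99

At P = 723: Qd = 265.6 and Qs = 364.6.
Surplus = Qs - Qd = 364.6 - 265.6 = 99.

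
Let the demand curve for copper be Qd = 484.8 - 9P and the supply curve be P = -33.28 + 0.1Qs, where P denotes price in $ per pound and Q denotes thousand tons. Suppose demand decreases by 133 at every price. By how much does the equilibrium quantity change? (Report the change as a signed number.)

Rewriting in direct form: Qs = 332.8 + 10P.
Set Qd = Qs: 484.8 - 9P = 332.8 + 10P, so 152 = 19P and P* = 8.
From the demand curve, Q* = 484.8 - 9(8) = 412.8.
After the shift, demand is Qd = 351.8 - 9P.
Re-solving, 19P = 19 gives P = 1 and Q = 342.8.
ΔQ = 342.8 - 412.8 = -70.

ΔQ = -70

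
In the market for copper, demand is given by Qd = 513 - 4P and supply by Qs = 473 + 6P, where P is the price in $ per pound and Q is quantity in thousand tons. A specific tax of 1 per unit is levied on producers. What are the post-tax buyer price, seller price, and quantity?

With a tax of 1 on producers, they supply based on the net price P_s = P_b - 1, so Qs = 467 + 6P_b.
Set Qd = Qs: 513 - 4P_b = 467 + 6P_b, so 46 = 10P_b and P_b = 4.6.
So P_s = 3.6 and the quantity traded is Q = 513 - 4(4.6) = 494.6.

P_b = 4.6, P_s = 3.6, Q = 494.6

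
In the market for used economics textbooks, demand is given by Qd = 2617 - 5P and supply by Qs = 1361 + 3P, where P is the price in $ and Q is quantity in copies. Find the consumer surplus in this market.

Consumer surplus = 335622.4

Set Qd = Qs: 2617 - 5P = 1361 + 3P, so 1256 = 8P and P* = 157.
From the demand curve, Q* = 2617 - 5(157) = 1832.
Demand choke price (Qd = 0): P = 2617/5 = 523.4. Consumer surplus = ½ × (523.4 - 157) × 1832 = 335622.4.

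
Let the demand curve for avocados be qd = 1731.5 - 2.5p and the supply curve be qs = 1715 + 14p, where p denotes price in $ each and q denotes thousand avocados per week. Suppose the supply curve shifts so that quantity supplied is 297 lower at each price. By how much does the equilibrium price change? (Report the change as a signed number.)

At equilibrium qd = qs, so 1731.5 - 2.5p = 1715 + 14p; collecting terms, 16.5 = 16.5p and p* = 1.
Substitute back: q* = 1731.5 - 2.5(1) = 1729.
After the shift, supply is qs = 1418 + 14p.
Re-solving, 16.5p = 313.5 gives p = 19 and q = 1684.
Δp = 19 - 1 = 18.

Δp = 18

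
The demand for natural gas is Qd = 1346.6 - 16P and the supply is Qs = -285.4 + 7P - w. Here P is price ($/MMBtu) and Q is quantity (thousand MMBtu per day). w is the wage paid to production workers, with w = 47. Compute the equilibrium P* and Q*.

With w = 47, supply is Qs = -332.4 + 7P.
The market clears where 1346.6 - 16P = -332.4 + 7P. Rearranging, 23P = 1679, hence P* = 73.
Substitute back: Q* = 1346.6 - 16(73) = 178.6.

P* = 73, Q* = 178.6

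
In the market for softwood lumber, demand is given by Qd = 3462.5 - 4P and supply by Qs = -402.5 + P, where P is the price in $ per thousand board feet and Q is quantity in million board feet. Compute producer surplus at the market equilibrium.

Producer surplus = 68635.125

The market clears where 3462.5 - 4P = -402.5 + P. Rearranging, 5P = 3865, hence P* = 773.
Plugging P* into demand: Q* = 3462.5 - 4(773) = 370.5.
Supply choke price (Qs = 0): P = 402.5. Producer surplus = ½ × (773 - 402.5) × 370.5 = 68635.125.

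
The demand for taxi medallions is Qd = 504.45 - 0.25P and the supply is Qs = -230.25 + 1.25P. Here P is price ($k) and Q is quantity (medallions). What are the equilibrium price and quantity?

P* = 489.8, Q* = 382

The market clears where 504.45 - 0.25P = -230.25 + 1.25P. Rearranging, 1.5P = 734.7, hence P* = 489.8.
Substitute back: Q* = 504.45 - 0.25(489.8) = 382.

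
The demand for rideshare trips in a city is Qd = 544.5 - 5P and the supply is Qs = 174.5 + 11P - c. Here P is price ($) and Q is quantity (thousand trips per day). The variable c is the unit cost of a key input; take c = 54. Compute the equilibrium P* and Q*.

With c = 54, supply is Qs = 120.5 + 11P.
Equating demand and supply, 544.5 - 5P = 120.5 + 11P gives 16P = 424, so P* = 26.5.
From the demand curve, Q* = 544.5 - 5(26.5) = 412.

P* = 26.5, Q* = 412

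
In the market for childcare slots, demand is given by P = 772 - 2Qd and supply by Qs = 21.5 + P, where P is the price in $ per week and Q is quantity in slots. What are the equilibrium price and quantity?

Inverting to quantity form: Qd = 386 - 0.5P.
The market clears where 386 - 0.5P = 21.5 + P. Rearranging, 1.5P = 364.5, hence P* = 243.
Then Q* = 386 - 0.5(243) = 264.5.

P* = 243, Q* = 264.5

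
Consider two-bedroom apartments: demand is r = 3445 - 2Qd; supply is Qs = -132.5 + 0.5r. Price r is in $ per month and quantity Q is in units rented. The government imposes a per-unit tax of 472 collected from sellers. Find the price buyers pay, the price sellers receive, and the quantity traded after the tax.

r_b = 2091, r_s = 1619, Q = 677

Inverting to quantity form: Qd = 1722.5 - 0.5r.
With a tax of 472 on sellers, they supply based on the net price r_s = r_b - 472, so Qs = -368.5 + 0.5r_b.
Set Qd = Qs: 1722.5 - 0.5r_b = -368.5 + 0.5r_b, so 2091 = r_b and r_b = 2091.
Then r_s = 2091 - 472 = 1619 and Q = 1722.5 - 0.5(2091) = 677.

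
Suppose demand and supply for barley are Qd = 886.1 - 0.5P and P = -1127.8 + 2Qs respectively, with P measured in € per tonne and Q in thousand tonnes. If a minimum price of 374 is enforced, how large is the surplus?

In direct form, Qs = 563.9 + 0.5P.
With P fixed at 374, quantity demanded is 699.1 and quantity supplied is 750.9.
Surplus = Qs - Qd = 750.9 - 699.1 = 51.8.

Surplus = 51.8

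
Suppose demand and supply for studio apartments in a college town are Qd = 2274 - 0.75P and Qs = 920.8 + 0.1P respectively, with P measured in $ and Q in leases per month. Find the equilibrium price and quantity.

P* = 1592, Q* = 1080

Set Qd = Qs: 2274 - 0.75P = 920.8 + 0.1P, so 1353.2 = 0.85P and P* = 1592.
Substitute back: Q* = 2274 - 0.75(1592) = 1080.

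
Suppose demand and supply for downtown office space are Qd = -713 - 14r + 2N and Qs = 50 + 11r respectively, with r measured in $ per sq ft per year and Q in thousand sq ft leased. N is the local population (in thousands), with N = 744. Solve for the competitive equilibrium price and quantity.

With N = 744, demand is Qd = 775 - 14r.
Set Qd = Qs: 775 - 14r = 50 + 11r, so 725 = 25r and r* = 29.
Plugging r* into demand: Q* = 775 - 14(29) = 369.

r* = 29, Q* = 369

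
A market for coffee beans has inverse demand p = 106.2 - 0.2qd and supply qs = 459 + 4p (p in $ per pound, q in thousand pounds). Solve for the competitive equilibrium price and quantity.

p* = 8, q* = 491

Inverting to quantity form: qd = 531 - 5p.
Set qd = qs: 531 - 5p = 459 + 4p, so 72 = 9p and p* = 8.
From the demand curve, q* = 531 - 5(8) = 491.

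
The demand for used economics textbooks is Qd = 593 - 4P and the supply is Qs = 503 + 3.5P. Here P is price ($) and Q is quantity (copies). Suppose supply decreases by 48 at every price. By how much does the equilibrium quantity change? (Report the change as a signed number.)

ΔQ = -25.6

At equilibrium Qd = Qs, so 593 - 4P = 503 + 3.5P; collecting terms, 90 = 7.5P and P* = 12.
Substitute back: Q* = 593 - 4(12) = 545.
After the shift, supply is Qs = 455 + 3.5P.
Re-solving, 7.5P = 138 gives P = 18.4 and Q = 519.4.
ΔQ = 519.4 - 545 = -25.6.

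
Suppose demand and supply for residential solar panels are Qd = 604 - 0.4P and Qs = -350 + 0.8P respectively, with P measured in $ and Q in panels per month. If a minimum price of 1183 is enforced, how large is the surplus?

Evaluating both curves at the floor price 1183 gives Qd = 130.8, Qs = 596.4.
Surplus = Qs - Qd = 596.4 - 130.8 = 465.6.

Surplus = 465.6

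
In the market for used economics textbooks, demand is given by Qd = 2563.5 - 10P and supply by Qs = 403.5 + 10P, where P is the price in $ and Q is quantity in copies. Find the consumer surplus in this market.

Equating demand and supply, 2563.5 - 10P = 403.5 + 10P gives 20P = 2160, so P* = 108.
Substitute back: Q* = 2563.5 - 10(108) = 1483.5.
Demand choke price (Qd = 0): P = 2563.5/10 = 256.35. Consumer surplus = ½ × (256.35 - 108) × 1483.5 = 110038.6125.

Consumer surplus = 110038.6125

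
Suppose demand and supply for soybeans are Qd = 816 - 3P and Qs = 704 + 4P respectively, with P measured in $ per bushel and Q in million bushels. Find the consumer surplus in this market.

Consumer surplus = 98304

The market clears where 816 - 3P = 704 + 4P. Rearranging, 7P = 112, hence P* = 16.
Substitute back: Q* = 816 - 3(16) = 768.
Demand choke price (Qd = 0): P = 816/3 = 272. Consumer surplus = ½ × (272 - 16) × 768 = 98304.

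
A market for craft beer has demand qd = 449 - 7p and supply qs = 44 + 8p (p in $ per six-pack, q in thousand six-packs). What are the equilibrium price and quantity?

Equating demand and supply, 449 - 7p = 44 + 8p gives 15p = 405, so p* = 27.
Plugging p* into demand: q* = 449 - 7(27) = 260.

p* = 27, q* = 260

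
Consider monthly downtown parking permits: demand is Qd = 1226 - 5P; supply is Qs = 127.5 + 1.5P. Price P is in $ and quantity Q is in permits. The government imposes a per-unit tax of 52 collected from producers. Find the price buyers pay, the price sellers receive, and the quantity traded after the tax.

P_b = 181, P_s = 129, Q = 321

With a tax of 52 on producers, they supply based on the net price P_s = P_b - 52, so Qs = 49.5 + 1.5P_b.
Set Qd = Qs: 1226 - 5P_b = 49.5 + 1.5P_b, so 1176.5 = 6.5P_b and P_b = 181.
So P_s = 129 and the quantity traded is Q = 1226 - 5(181) = 321.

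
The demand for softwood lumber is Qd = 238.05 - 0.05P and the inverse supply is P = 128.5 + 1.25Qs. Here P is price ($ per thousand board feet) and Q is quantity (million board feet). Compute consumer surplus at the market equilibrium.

In direct form, Qs = -102.8 + 0.8P.
Set Qd = Qs: 238.05 - 0.05P = -102.8 + 0.8P, so 340.85 = 0.85P and P* = 401.
Substitute back: Q* = 238.05 - 0.05(401) = 218.
Demand choke price (Qd = 0): P = 238.05/0.05 = 4761. Consumer surplus = ½ × (4761 - 401) × 218 = 475240.

Consumer surplus = 475240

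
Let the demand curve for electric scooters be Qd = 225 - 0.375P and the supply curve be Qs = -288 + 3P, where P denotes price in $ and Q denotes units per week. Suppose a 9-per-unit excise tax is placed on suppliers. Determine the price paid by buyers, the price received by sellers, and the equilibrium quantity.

P_b = 160, P_s = 151, Q = 165

Suppliers keep P_s = P_b - 9 per unit, so supply in terms of the buyer price is Qs = -315 + 3P_b.
Market clearing requires 225 - 0.375P_b = -315 + 3P_b; hence 540 = 3.375P_b and P_b = 160.
So P_s = 151 and the quantity traded is Q = 225 - 0.375(160) = 165.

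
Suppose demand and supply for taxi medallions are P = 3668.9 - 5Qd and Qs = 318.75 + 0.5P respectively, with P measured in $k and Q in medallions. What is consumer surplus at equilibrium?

Solving each curve for Q: Qd = 733.78 - 0.2P.
Set Qd = Qs: 733.78 - 0.2P = 318.75 + 0.5P, so 415.03 = 0.7P and P* = 592.9.
Substitute back: Q* = 733.78 - 0.2(592.9) = 615.2.
Demand choke price (Qd = 0): P = 733.78/0.2 = 3668.9. Consumer surplus = ½ × (3668.9 - 592.9) × 615.2 = 946177.6.

Consumer surplus = 946177.6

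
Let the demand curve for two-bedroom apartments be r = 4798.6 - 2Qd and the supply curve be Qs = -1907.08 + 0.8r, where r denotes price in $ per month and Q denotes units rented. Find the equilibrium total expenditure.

Inverting to quantity form: Qd = 2399.3 - 0.5r.
Equating demand and supply, 2399.3 - 0.5r = -1907.08 + 0.8r gives 1.3r = 4306.38, so r* = 3312.6.
Substitute back: Q* = 2399.3 - 0.5(3312.6) = 743.
Total expenditure = r* × Q* = 3312.6 × 743 = 2461261.8.

Total expenditure = 2461261.8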